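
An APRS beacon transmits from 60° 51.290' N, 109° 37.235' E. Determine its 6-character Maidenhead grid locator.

OP40tu

Offset from 180°W / 90°S: lon 289.6206°, lat 150.8548°.
Field: lon ⌊289.6206/20⌋ = 14 → O; lat ⌊150.8548/10⌋ = 15 → P.
Square: lon ⌊9.6206/2⌋ = 4; lat ⌊0.8548/1⌋ = 0.
Subsquare: lon ⌊1.6206/0.0833333⌋ = 19 → t; lat ⌊0.8548/0.0416667⌋ = 20 → u.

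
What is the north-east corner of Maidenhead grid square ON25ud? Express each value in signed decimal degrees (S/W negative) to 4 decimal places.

Field O=14, N=13: +14·20° lon, +13·10° lat → SW at lon 100°, lat 40°.
Square 2, 5: +2·2° lon, +5·1° lat → SW at lon 104°, lat 45°.
Subsquare u=20, d=3: +20·0.0833333° lon, +3·0.0416667° lat → SW at lon 105.667°, lat 45.125°.
Cell spans 0.0833333° lon × 0.0416667° lat. NE corner is SW corner plus one full cell.
latitude 45.1667, longitude 105.7500.

45.1667, 105.7500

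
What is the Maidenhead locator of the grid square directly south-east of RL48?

Longitude square 4; +1 → 5.
Latitude square 8; −1 → 7.

RL57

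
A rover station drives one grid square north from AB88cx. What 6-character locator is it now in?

AB89ca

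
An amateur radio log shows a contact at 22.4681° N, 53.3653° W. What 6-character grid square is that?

Offset from 180°W / 90°S: lon 126.6347°, lat 112.4681°.
Field (20°×10°, letters A–R): 126.6347/20 → 6 → G, 112.4681/10 → 11 → L; chars GL.
Square (2°×1°, digits 0–9): 6.6347/2 → 3, 2.4681/1 → 2; chars 32.
Subsquare (5′×2.5′, letters a–x): 0.6347/0.0833333 → 7 → h, 0.4681/0.0416667 → 11 → l; chars hl.

GL32hl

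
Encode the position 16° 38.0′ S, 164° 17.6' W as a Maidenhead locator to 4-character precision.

AH73

Add 180° to longitude and 90° to latitude: 15.71, 73.37.
Field (20°×10°, letters A–R): 15.71/20 → 0 → A, 73.37/10 → 7 → H; chars AH.
Square (2°×1°, digits 0–9): 15.71/2 → 7, 3.37/1 → 3; chars 73.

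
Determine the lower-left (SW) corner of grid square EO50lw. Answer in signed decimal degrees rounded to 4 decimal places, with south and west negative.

50.9167, -89.0833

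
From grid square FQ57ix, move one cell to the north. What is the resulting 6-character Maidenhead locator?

FQ58ia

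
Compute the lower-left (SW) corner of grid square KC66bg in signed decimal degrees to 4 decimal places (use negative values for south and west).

Field K=10, C=2: +10·20° lon, +2·10° lat → SW at lon 20°, lat -70°.
Square 6, 6: +6·2° lon, +6·1° lat → SW at lon 32°, lat -64°.
Subsquare b=1, g=6: +1·0.0833333° lon, +6·0.0416667° lat → SW at lon 32.0833°, lat -63.75°.
latitude -63.7500, longitude 32.0833.

-63.7500, 32.0833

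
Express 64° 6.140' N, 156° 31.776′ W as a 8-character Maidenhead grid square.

BP14rc64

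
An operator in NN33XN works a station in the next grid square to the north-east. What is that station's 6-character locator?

NN43ao

Longitude subsquare x = 23; +1 → 24, wraps to 0 = a, carry into square.
Longitude square 3; +1 → 4.
Latitude subsquare n = 13; +1 → 14 = o.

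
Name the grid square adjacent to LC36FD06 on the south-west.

LC36ed95

Longitude extended square 0; −1 → -1, wraps to 9, carry into subsquare.
Longitude subsquare f = 5; −1 → 4 = e.
Latitude extended square 6; −1 → 5.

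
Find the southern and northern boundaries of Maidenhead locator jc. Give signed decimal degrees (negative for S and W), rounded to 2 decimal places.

Field J=9, C=2: +9·20° lon, +2·10° lat → SW at lon 0°, lat -70°.
Cell spans 20° lon × 10° lat.
south -70.00, north -60.00.

-70.00, -60.00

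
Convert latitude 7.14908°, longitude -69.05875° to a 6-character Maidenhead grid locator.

FJ57ld

Add 180° to longitude and 90° to latitude: 110.9412, 97.1491.
Field: lon ⌊110.9412/20⌋ = 5 → F; lat ⌊97.1491/10⌋ = 9 → J.
Square: lon ⌊10.9412/2⌋ = 5; lat ⌊7.1491/1⌋ = 7.
Subsquare: lon ⌊0.9412/0.0833333⌋ = 11 → l; lat ⌊0.1491/0.0416667⌋ = 3 → d.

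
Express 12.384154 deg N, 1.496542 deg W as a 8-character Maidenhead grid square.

Shift to the Maidenhead origin (180°W, 90°S): lon 178.50346, lat 102.38415.
Field (20°×10°, letters A–R): lon ⌊178.50346/20⌋ = 8 → I; lat ⌊102.38415/10⌋ = 10 → K.
Square (2°×1°, digits 0–9): lon ⌊18.50346/2⌋ = 9; lat ⌊2.38415/1⌋ = 2.
Subsquare (5′×2.5′, letters a–x): lon ⌊0.50346/0.0833333⌋ = 6 → g; lat ⌊0.38415/0.0416667⌋ = 9 → j.
Extended square (30″×15″, digits 0–9): lon ⌊0.00346/0.00833333⌋ = 0; lat ⌊0.00915/0.00416667⌋ = 2.

IK92gj02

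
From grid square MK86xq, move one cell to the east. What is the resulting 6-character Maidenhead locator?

MK96aq

Longitude subsquare x = 23; +1 → 24, wraps to 0 = a, carry into square.
Longitude square 8; +1 → 9.
The latitude characters are unchanged.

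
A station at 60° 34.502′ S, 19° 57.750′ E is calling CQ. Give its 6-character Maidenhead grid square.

JC99xk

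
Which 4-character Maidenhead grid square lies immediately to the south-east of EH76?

EH85

Longitude square 7; +1 → 8.
Latitude square 6; −1 → 5.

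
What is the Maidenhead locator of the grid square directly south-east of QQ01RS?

QQ01sr

Longitude subsquare r = 17; +1 → 18 = s.
Latitude subsquare s = 18; −1 → 17 = r.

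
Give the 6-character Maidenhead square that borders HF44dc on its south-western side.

Longitude subsquare d = 3; −1 → 2 = c.
Latitude subsquare c = 2; −1 → 1 = b.

HF44cb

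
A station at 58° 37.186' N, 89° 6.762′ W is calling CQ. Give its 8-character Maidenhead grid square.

EO58ko68

Offset from 180°W / 90°S: lon 90.88730°, lat 148.61977°.
Field (20°×10°, letters A–R): 90.88730/20 → 4 → E, 148.61977/10 → 14 → O; chars EO.
Square (2°×1°, digits 0–9): 10.88730/2 → 5, 8.61977/1 → 8; chars 58.
Subsquare (5′×2.5′, letters a–x): 0.88730/0.0833333 → 10 → k, 0.61977/0.0416667 → 14 → o; chars ko.
Extended square (30″×15″, digits 0–9): 0.05397/0.00833333 → 6, 0.03643/0.00416667 → 8; chars 68.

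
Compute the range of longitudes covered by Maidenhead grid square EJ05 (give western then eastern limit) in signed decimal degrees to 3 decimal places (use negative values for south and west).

-100.000, -98.000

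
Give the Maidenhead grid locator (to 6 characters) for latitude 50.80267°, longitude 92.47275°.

NO60ft

Add 180° to longitude and 90° to latitude: 272.4728, 140.8027.
Field: lon ⌊272.4728/20⌋ = 13 → N; lat ⌊140.8027/10⌋ = 14 → O.
Square: lon ⌊12.4728/2⌋ = 6; lat ⌊0.8027/1⌋ = 0.
Subsquare: lon ⌊0.4728/0.0833333⌋ = 5 → f; lat ⌊0.8027/0.0416667⌋ = 19 → t.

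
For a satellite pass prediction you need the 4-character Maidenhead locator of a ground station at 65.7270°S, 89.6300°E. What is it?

NC44

Offset from 180°W / 90°S: lon 269.63°, lat 24.27°.
Field: 269.63/20 → 13 → N, 24.27/10 → 2 → C; chars NC.
Square: 9.63/2 → 4, 4.27/1 → 4; chars 44.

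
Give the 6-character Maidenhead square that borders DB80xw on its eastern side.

Longitude subsquare x = 23; +1 → 24, wraps to 0 = a, carry into square.
Longitude square 8; +1 → 9.
The latitude characters are unchanged.

DB90aw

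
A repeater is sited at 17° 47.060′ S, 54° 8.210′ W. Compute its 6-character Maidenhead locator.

GH22wf

Offset from 180°W / 90°S: lon 125.8632°, lat 72.2157°.
Field: 125.8632/20 → 6 → G, 72.2157/10 → 7 → H; chars GH.
Square: 5.8632/2 → 2, 2.2157/1 → 2; chars 22.
Subsquare: 1.8632/0.0833333 → 22 → w, 0.2157/0.0416667 → 5 → f; chars wf.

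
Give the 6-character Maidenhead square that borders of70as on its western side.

Longitude subsquare a = 0; −1 → -1, wraps to 23 = x, carry into square.
Longitude square 7; −1 → 6.
The latitude characters are unchanged.

OF60xs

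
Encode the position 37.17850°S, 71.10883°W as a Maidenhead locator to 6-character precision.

FF42kt

Shift to the Maidenhead origin (180°W, 90°S): lon 108.8912, lat 52.8215.
Field: lon ⌊108.8912/20⌋ = 5 → F; lat ⌊52.8215/10⌋ = 5 → F.
Square: lon ⌊8.8912/2⌋ = 4; lat ⌊2.8215/1⌋ = 2.
Subsquare: lon ⌊0.8912/0.0833333⌋ = 10 → k; lat ⌊0.8215/0.0416667⌋ = 19 → t.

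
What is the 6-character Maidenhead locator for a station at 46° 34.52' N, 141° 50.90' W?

Offset from 180°W / 90°S: lon 38.1517°, lat 136.5753°.
Field: 38.1517/20 → 1 → B, 136.5753/10 → 13 → N; chars BN.
Square: 18.1517/2 → 9, 6.5753/1 → 6; chars 96.
Subsquare: 0.1517/0.0833333 → 1 → b, 0.5753/0.0416667 → 13 → n; chars bn.

BN96bn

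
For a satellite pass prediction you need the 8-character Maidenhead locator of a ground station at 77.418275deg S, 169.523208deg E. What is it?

RB42sn29

Add 180° to longitude and 90° to latitude: 349.52321, 12.58173.
Field (20°×10°, letters A–R): lon ⌊349.52321/20⌋ = 17 → R; lat ⌊12.58173/10⌋ = 1 → B.
Square (2°×1°, digits 0–9): lon ⌊9.52321/2⌋ = 4; lat ⌊2.58173/1⌋ = 2.
Subsquare (5′×2.5′, letters a–x): lon ⌊1.52321/0.0833333⌋ = 18 → s; lat ⌊0.58173/0.0416667⌋ = 13 → n.
Extended square (30″×15″, digits 0–9): lon ⌊0.02321/0.00833333⌋ = 2; lat ⌊0.04006/0.00416667⌋ = 9.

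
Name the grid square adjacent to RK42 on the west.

Longitude square 4; −1 → 3.
The latitude characters are unchanged.

RK32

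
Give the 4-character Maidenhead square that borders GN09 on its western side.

FN99

Longitude square 0; −1 → -1, wraps to 9, carry into field.
Longitude field G = 6; −1 → 5 = F.
The latitude characters are unchanged.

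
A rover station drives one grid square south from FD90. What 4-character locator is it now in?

FC99

Latitude square 0; −1 → -1, wraps to 9, carry into field.
Latitude field D = 3; −1 → 2 = C.
The longitude characters are unchanged.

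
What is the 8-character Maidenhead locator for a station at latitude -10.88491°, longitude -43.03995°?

GH89lc57

Offset from 180°W / 90°S: lon 136.96005°, lat 79.11509°.
Field: 136.96005/20 → 6 → G, 79.11509/10 → 7 → H; chars GH.
Square: 16.96005/2 → 8, 9.11509/1 → 9; chars 89.
Subsquare: 0.96005/0.0833333 → 11 → l, 0.11509/0.0416667 → 2 → c; chars lc.
Extended square: 0.04338/0.00833333 → 5, 0.03176/0.00416667 → 7; chars 57.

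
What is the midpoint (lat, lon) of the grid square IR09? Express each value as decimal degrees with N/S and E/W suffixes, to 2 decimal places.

89.50° N, 19.00° W

Field I=8, R=17: +8·20° lon, +17·10° lat → SW at lon -20°, lat 80°.
Square 0, 9: +0·2° lon, +9·1° lat → SW at lon -20°, lat 89°.
Cell spans 2° lon × 1° lat. Centre is SW corner plus half of each.
latitude 89.50° N, longitude 19.00° W.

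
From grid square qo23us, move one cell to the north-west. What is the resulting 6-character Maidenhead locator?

Longitude subsquare u = 20; −1 → 19 = t.
Latitude subsquare s = 18; +1 → 19 = t.

QO23tt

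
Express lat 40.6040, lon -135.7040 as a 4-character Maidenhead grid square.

Shift to the Maidenhead origin (180°W, 90°S): lon 44.30, lat 130.60.
Field (20°×10°, letters A–R): lon ⌊44.30/20⌋ = 2 → C; lat ⌊130.60/10⌋ = 13 → N.
Square (2°×1°, digits 0–9): lon ⌊4.30/2⌋ = 2; lat ⌊0.60/1⌋ = 0.

CN20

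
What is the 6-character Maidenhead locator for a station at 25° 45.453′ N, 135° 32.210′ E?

PL75ss

Offset from 180°W / 90°S: lon 315.5368°, lat 115.7575°.
Field (20°×10°, letters A–R): lon ⌊315.5368/20⌋ = 15 → P; lat ⌊115.7575/10⌋ = 11 → L.
Square (2°×1°, digits 0–9): lon ⌊15.5368/2⌋ = 7; lat ⌊5.7575/1⌋ = 5.
Subsquare (5′×2.5′, letters a–x): lon ⌊1.5368/0.0833333⌋ = 18 → s; lat ⌊0.7575/0.0416667⌋ = 18 → s.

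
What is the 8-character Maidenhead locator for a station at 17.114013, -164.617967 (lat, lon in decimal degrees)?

Shift to the Maidenhead origin (180°W, 90°S): lon 15.38203, lat 107.11401.
Field: 15.38203/20 → 0 → A, 107.11401/10 → 10 → K; chars AK.
Square: 15.38203/2 → 7, 7.11401/1 → 7; chars 77.
Subsquare: 1.38203/0.0833333 → 16 → q, 0.11401/0.0416667 → 2 → c; chars qc.
Extended square: 0.04870/0.00833333 → 5, 0.03068/0.00416667 → 7; chars 57.

AK77qc57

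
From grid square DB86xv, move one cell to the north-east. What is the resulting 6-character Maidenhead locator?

DB96aw

Longitude subsquare x = 23; +1 → 24, wraps to 0 = a, carry into square.
Longitude square 8; +1 → 9.
Latitude subsquare v = 21; +1 → 22 = w.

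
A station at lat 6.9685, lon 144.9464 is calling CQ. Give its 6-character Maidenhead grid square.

Shift to the Maidenhead origin (180°W, 90°S): lon 324.9464, lat 96.9685.
Field: 324.9464/20 → 16 → Q, 96.9685/10 → 9 → J; chars QJ.
Square: 4.9464/2 → 2, 6.9685/1 → 6; chars 26.
Subsquare: 0.9464/0.0833333 → 11 → l, 0.9685/0.0416667 → 23 → x; chars lx.

QJ26lx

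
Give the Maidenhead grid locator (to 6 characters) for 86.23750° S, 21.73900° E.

KA03us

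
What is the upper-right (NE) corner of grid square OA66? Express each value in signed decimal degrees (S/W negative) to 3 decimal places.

-83.000, 114.000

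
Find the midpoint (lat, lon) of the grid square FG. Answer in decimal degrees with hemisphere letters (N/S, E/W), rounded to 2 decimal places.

25.00° S, 70.00° W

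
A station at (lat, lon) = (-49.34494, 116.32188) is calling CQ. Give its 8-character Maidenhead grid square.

Shift to the Maidenhead origin (180°W, 90°S): lon 296.32188, lat 40.65506.
Field: 296.32188/20 → 14 → O, 40.65506/10 → 4 → E; chars OE.
Square: 16.32188/2 → 8, 0.65506/1 → 0; chars 80.
Subsquare: 0.32188/0.0833333 → 3 → d, 0.65506/0.0416667 → 15 → p; chars dp.
Extended square: 0.07188/0.00833333 → 8, 0.03006/0.00416667 → 7; chars 87.

OE80dp87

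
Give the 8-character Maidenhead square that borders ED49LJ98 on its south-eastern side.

Longitude extended square 9; +1 → 10, wraps to 0, carry into subsquare.
Longitude subsquare l = 11; +1 → 12 = m.
Latitude extended square 8; −1 → 7.

ED49mj07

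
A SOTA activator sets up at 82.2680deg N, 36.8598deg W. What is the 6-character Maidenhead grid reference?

HR12ng

Shift to the Maidenhead origin (180°W, 90°S): lon 143.1402, lat 172.2680.
Field: 143.1402/20 → 7 → H, 172.2680/10 → 17 → R; chars HR.
Square: 3.1402/2 → 1, 2.2680/1 → 2; chars 12.
Subsquare: 1.1402/0.0833333 → 13 → n, 0.2680/0.0416667 → 6 → g; chars ng.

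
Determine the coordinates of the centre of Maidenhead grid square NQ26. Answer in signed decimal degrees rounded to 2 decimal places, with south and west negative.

Field N=13, Q=16: +13·20° lon, +16·10° lat → SW at lon 80°, lat 70°.
Square 2, 6: +2·2° lon, +6·1° lat → SW at lon 84°, lat 76°.
Cell spans 2° lon × 1° lat. Centre is SW corner plus half of each.
latitude 76.50, longitude 85.00.

76.50, 85.00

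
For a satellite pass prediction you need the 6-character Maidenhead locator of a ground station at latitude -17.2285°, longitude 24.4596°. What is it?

Add 180° to longitude and 90° to latitude: 204.4596, 72.7715.
Field: 204.4596/20 → 10 → K, 72.7715/10 → 7 → H; chars KH.
Square: 4.4596/2 → 2, 2.7715/1 → 2; chars 22.
Subsquare: 0.4596/0.0833333 → 5 → f, 0.7715/0.0416667 → 18 → s; chars fs.

KH22fs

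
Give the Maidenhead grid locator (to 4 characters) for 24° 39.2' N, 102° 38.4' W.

DL84

Shift to the Maidenhead origin (180°W, 90°S): lon 77.36, lat 114.65.
Field (20°×10°, letters A–R): 77.36/20 → 3 → D, 114.65/10 → 11 → L; chars DL.
Square (2°×1°, digits 0–9): 17.36/2 → 8, 4.65/1 → 4; chars 84.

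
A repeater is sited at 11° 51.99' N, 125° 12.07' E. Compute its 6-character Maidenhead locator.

PK21ou

Shift to the Maidenhead origin (180°W, 90°S): lon 305.2012, lat 101.8665.
Field: lon ⌊305.2012/20⌋ = 15 → P; lat ⌊101.8665/10⌋ = 10 → K.
Square: lon ⌊5.2012/2⌋ = 2; lat ⌊1.8665/1⌋ = 1.
Subsquare: lon ⌊1.2012/0.0833333⌋ = 14 → o; lat ⌊0.8665/0.0416667⌋ = 20 → u.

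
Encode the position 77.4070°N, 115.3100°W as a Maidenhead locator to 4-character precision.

DQ27

Add 180° to longitude and 90° to latitude: 64.69, 167.41.
Field: lon ⌊64.69/20⌋ = 3 → D; lat ⌊167.41/10⌋ = 16 → Q.
Square: lon ⌊4.69/2⌋ = 2; lat ⌊7.41/1⌋ = 7.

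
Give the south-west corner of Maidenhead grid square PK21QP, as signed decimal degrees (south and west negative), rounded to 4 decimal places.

11.6250, 125.3333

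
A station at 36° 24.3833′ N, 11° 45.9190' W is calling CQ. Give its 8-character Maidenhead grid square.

IM46cj87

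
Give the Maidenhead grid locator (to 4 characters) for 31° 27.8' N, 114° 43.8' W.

Shift to the Maidenhead origin (180°W, 90°S): lon 65.27, lat 121.46.
Field (20°×10°, letters A–R): 65.27/20 → 3 → D, 121.46/10 → 12 → M; chars DM.
Square (2°×1°, digits 0–9): 5.27/2 → 2, 1.46/1 → 1; chars 21.

DM21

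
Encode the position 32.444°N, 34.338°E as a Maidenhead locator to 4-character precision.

KM72

Offset from 180°W / 90°S: lon 214.34°, lat 122.44°.
Field: lon ⌊214.34/20⌋ = 10 → K; lat ⌊122.44/10⌋ = 12 → M.
Square: lon ⌊14.34/2⌋ = 7; lat ⌊2.44/1⌋ = 2.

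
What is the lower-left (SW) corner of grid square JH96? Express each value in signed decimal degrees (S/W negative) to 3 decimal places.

-14.000, 18.000

Field J=9, H=7: +9·20° lon, +7·10° lat → SW at lon 0°, lat -20°.
Square 9, 6: +9·2° lon, +6·1° lat → SW at lon 18°, lat -14°.
latitude -14.000, longitude 18.000.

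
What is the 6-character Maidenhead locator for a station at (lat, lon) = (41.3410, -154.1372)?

BN21wi

Shift to the Maidenhead origin (180°W, 90°S): lon 25.8628, lat 131.3410.
Field: lon ⌊25.8628/20⌋ = 1 → B; lat ⌊131.3410/10⌋ = 13 → N.
Square: lon ⌊5.8628/2⌋ = 2; lat ⌊1.3410/1⌋ = 1.
Subsquare: lon ⌊1.8628/0.0833333⌋ = 22 → w; lat ⌊0.3410/0.0416667⌋ = 8 → i.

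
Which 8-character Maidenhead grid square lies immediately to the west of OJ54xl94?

Longitude extended square 9; −1 → 8.
The latitude characters are unchanged.

OJ54xl84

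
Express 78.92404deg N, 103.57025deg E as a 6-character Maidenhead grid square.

OQ18sw

Shift to the Maidenhead origin (180°W, 90°S): lon 283.5702, lat 168.9240.
Field: lon ⌊283.5702/20⌋ = 14 → O; lat ⌊168.9240/10⌋ = 16 → Q.
Square: lon ⌊3.5702/2⌋ = 1; lat ⌊8.9240/1⌋ = 8.
Subsquare: lon ⌊1.5702/0.0833333⌋ = 18 → s; lat ⌊0.9240/0.0416667⌋ = 22 → w.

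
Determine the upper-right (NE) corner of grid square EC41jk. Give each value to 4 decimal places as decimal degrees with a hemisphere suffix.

68.5417° S, 91.1667° W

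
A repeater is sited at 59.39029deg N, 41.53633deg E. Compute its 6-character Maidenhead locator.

LO09sj

Offset from 180°W / 90°S: lon 221.5363°, lat 149.3903°.
Field: lon ⌊221.5363/20⌋ = 11 → L; lat ⌊149.3903/10⌋ = 14 → O.
Square: lon ⌊1.5363/2⌋ = 0; lat ⌊9.3903/1⌋ = 9.
Subsquare: lon ⌊1.5363/0.0833333⌋ = 18 → s; lat ⌊0.3903/0.0416667⌋ = 9 → j.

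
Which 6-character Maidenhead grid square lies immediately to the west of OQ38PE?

OQ38oe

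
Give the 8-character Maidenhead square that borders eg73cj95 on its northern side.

EG73cj96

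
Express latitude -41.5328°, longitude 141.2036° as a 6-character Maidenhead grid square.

QE08ol

Offset from 180°W / 90°S: lon 321.2036°, lat 48.4672°.
Field (20°×10°, letters A–R): 321.2036/20 → 16 → Q, 48.4672/10 → 4 → E; chars QE.
Square (2°×1°, digits 0–9): 1.2036/2 → 0, 8.4672/1 → 8; chars 08.
Subsquare (5′×2.5′, letters a–x): 1.2036/0.0833333 → 14 → o, 0.4672/0.0416667 → 11 → l; chars ol.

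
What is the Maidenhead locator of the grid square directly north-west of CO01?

BO92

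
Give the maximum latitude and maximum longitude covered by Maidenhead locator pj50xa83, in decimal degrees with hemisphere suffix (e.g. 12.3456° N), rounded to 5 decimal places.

0.01667° N, 131.99167° E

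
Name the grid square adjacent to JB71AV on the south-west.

Longitude subsquare a = 0; −1 → -1, wraps to 23 = x, carry into square.
Longitude square 7; −1 → 6.
Latitude subsquare v = 21; −1 → 20 = u.

JB61xu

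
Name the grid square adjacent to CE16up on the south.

CE16uo

Latitude subsquare p = 15; −1 → 14 = o.
The longitude characters are unchanged.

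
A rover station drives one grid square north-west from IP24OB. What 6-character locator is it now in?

IP24nc

Longitude subsquare o = 14; −1 → 13 = n.
Latitude subsquare b = 1; +1 → 2 = c.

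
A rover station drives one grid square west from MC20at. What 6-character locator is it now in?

Longitude subsquare a = 0; −1 → -1, wraps to 23 = x, carry into square.
Longitude square 2; −1 → 1.
The latitude characters are unchanged.

MC10xt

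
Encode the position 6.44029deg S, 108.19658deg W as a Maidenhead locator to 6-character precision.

Offset from 180°W / 90°S: lon 71.8034°, lat 83.5597°.
Field: 71.8034/20 → 3 → D, 83.5597/10 → 8 → I; chars DI.
Square: 11.8034/2 → 5, 3.5597/1 → 3; chars 53.
Subsquare: 1.8034/0.0833333 → 21 → v, 0.5597/0.0416667 → 13 → n; chars vn.

DI53vn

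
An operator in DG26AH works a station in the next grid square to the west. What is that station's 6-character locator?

Longitude subsquare a = 0; −1 → -1, wraps to 23 = x, carry into square.
Longitude square 2; −1 → 1.
The latitude characters are unchanged.

DG16xh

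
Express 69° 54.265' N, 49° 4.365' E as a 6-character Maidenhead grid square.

Add 180° to longitude and 90° to latitude: 229.0727, 159.9044.
Field: lon ⌊229.0727/20⌋ = 11 → L; lat ⌊159.9044/10⌋ = 15 → P.
Square: lon ⌊9.0727/2⌋ = 4; lat ⌊9.9044/1⌋ = 9.
Subsquare: lon ⌊1.0727/0.0833333⌋ = 12 → m; lat ⌊0.9044/0.0416667⌋ = 21 → v.

LP49mv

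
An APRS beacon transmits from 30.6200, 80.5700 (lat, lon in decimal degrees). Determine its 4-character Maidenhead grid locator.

Shift to the Maidenhead origin (180°W, 90°S): lon 260.57, lat 120.62.
Field: 260.57/20 → 13 → N, 120.62/10 → 12 → M; chars NM.
Square: 0.57/2 → 0, 0.62/1 → 0; chars 00.

NM00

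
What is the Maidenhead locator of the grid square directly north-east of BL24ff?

Longitude subsquare f = 5; +1 → 6 = g.
Latitude subsquare f = 5; +1 → 6 = g.

BL24gg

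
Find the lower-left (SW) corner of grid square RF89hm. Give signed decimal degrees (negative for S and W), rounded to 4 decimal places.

Field R=17, F=5: +17·20° lon, +5·10° lat → SW at lon 160°, lat -40°.
Square 8, 9: +8·2° lon, +9·1° lat → SW at lon 176°, lat -31°.
Subsquare h=7, m=12: +7·0.0833333° lon, +12·0.0416667° lat → SW at lon 176.583°, lat -30.5°.
latitude -30.5000, longitude 176.5833.

-30.5000, 176.5833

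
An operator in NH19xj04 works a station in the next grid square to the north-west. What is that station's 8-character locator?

NH19wj95

Longitude extended square 0; −1 → -1, wraps to 9, carry into subsquare.
Longitude subsquare x = 23; −1 → 22 = w.
Latitude extended square 4; +1 → 5.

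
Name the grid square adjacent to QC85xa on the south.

QC84xx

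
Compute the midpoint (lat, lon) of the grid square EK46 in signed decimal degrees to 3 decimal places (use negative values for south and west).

16.500, -91.000

Field E=4, K=10: +4·20° lon, +10·10° lat → SW at lon -100°, lat 10°.
Square 4, 6: +4·2° lon, +6·1° lat → SW at lon -92°, lat 16°.
Cell spans 2° lon × 1° lat. Centre is SW corner plus half of each.
latitude 16.500, longitude -91.000.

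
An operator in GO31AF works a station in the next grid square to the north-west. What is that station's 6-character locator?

GO21xg

Longitude subsquare a = 0; −1 → -1, wraps to 23 = x, carry into square.
Longitude square 3; −1 → 2.
Latitude subsquare f = 5; +1 → 6 = g.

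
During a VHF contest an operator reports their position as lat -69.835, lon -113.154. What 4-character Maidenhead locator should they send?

DC30

Offset from 180°W / 90°S: lon 66.85°, lat 20.17°.
Field: 66.85/20 → 3 → D, 20.17/10 → 2 → C; chars DC.
Square: 6.85/2 → 3, 0.17/1 → 0; chars 30.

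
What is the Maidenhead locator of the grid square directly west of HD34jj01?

Longitude extended square 0; −1 → -1, wraps to 9, carry into subsquare.
Longitude subsquare j = 9; −1 → 8 = i.
The latitude characters are unchanged.

HD34ij91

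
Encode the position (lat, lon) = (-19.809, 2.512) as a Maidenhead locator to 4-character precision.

Offset from 180°W / 90°S: lon 182.51°, lat 70.19°.
Field: 182.51/20 → 9 → J, 70.19/10 → 7 → H; chars JH.
Square: 2.51/2 → 1, 0.19/1 → 0; chars 10.

JH10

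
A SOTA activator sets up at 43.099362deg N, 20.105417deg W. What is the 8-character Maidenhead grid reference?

Add 180° to longitude and 90° to latitude: 159.89458, 133.09936.
Field: lon ⌊159.89458/20⌋ = 7 → H; lat ⌊133.09936/10⌋ = 13 → N.
Square: lon ⌊19.89458/2⌋ = 9; lat ⌊3.09936/1⌋ = 3.
Subsquare: lon ⌊1.89458/0.0833333⌋ = 22 → w; lat ⌊0.09936/0.0416667⌋ = 2 → c.
Extended square: lon ⌊0.06125/0.00833333⌋ = 7; lat ⌊0.01603/0.00416667⌋ = 3.

HN93wc73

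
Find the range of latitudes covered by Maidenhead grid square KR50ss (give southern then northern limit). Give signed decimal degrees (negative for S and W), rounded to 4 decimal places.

80.7500, 80.7917

Field K=10, R=17: +10·20° lon, +17·10° lat → SW at lon 20°, lat 80°.
Square 5, 0: +5·2° lon, +0·1° lat → SW at lon 30°, lat 80°.
Subsquare s=18, s=18: +18·0.0833333° lon, +18·0.0416667° lat → SW at lon 31.5°, lat 80.75°.
Cell spans 0.0833333° lon × 0.0416667° lat.
south 80.7500, north 80.7917.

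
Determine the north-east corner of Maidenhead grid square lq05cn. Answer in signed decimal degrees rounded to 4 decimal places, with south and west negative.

Field L=11, Q=16: +11·20° lon, +16·10° lat → SW at lon 40°, lat 70°.
Square 0, 5: +0·2° lon, +5·1° lat → SW at lon 40°, lat 75°.
Subsquare c=2, n=13: +2·0.0833333° lon, +13·0.0416667° lat → SW at lon 40.1667°, lat 75.5417°.
Cell spans 0.0833333° lon × 0.0416667° lat. NE corner is SW corner plus one full cell.
latitude 75.5833, longitude 40.2500.

75.5833, 40.2500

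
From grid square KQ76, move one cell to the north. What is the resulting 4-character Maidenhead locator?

KQ77

Latitude square 6; +1 → 7.
The longitude characters are unchanged.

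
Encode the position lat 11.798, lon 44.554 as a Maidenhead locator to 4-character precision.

LK21

Shift to the Maidenhead origin (180°W, 90°S): lon 224.55, lat 101.80.
Field: 224.55/20 → 11 → L, 101.80/10 → 10 → K; chars LK.
Square: 4.55/2 → 2, 1.80/1 → 1; chars 21.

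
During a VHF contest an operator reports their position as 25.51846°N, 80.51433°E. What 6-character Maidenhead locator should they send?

Shift to the Maidenhead origin (180°W, 90°S): lon 260.5143, lat 115.5185.
Field: lon ⌊260.5143/20⌋ = 13 → N; lat ⌊115.5185/10⌋ = 11 → L.
Square: lon ⌊0.5143/2⌋ = 0; lat ⌊5.5185/1⌋ = 5.
Subsquare: lon ⌊0.5143/0.0833333⌋ = 6 → g; lat ⌊0.5185/0.0416667⌋ = 12 → m.

NL05gm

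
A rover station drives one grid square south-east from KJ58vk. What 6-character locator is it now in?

KJ58wj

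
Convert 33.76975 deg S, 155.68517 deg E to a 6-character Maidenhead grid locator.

QF76uf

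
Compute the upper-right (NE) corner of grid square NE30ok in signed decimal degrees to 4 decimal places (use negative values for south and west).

-49.5417, 87.2500

Field N=13, E=4: +13·20° lon, +4·10° lat → SW at lon 80°, lat -50°.
Square 3, 0: +3·2° lon, +0·1° lat → SW at lon 86°, lat -50°.
Subsquare o=14, k=10: +14·0.0833333° lon, +10·0.0416667° lat → SW at lon 87.1667°, lat -49.5833°.
Cell spans 0.0833333° lon × 0.0416667° lat. NE corner is SW corner plus one full cell.
latitude -49.5417, longitude 87.2500.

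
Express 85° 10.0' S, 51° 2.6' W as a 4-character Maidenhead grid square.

GA44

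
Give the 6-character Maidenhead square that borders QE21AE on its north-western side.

QE11xf

Longitude subsquare a = 0; −1 → -1, wraps to 23 = x, carry into square.
Longitude square 2; −1 → 1.
Latitude subsquare e = 4; +1 → 5 = f.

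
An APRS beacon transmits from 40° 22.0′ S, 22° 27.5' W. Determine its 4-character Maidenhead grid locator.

Add 180° to longitude and 90° to latitude: 157.54, 49.63.
Field: lon ⌊157.54/20⌋ = 7 → H; lat ⌊49.63/10⌋ = 4 → E.
Square: lon ⌊17.54/2⌋ = 8; lat ⌊9.63/1⌋ = 9.

HE89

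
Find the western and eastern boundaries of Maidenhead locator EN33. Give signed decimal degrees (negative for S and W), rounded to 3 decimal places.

-94.000, -92.000

Field E=4, N=13: +4·20° lon, +13·10° lat → SW at lon -100°, lat 40°.
Square 3, 3: +3·2° lon, +3·1° lat → SW at lon -94°, lat 43°.
Cell spans 2° lon × 1° lat.
west -94.000, east -92.000.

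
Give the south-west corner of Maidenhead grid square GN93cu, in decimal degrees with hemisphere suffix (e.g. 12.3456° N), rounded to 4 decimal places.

43.8333° N, 41.8333° W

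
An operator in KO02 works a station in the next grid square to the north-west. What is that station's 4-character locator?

Longitude square 0; −1 → -1, wraps to 9, carry into field.
Longitude field K = 10; −1 → 9 = J.
Latitude square 2; +1 → 3.

JO93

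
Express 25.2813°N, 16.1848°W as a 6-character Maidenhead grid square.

Shift to the Maidenhead origin (180°W, 90°S): lon 163.8152, lat 115.2813.
Field: 163.8152/20 → 8 → I, 115.2813/10 → 11 → L; chars IL.
Square: 3.8152/2 → 1, 5.2813/1 → 5; chars 15.
Subsquare: 1.8152/0.0833333 → 21 → v, 0.2813/0.0416667 → 6 → g; chars vg.

IL15vg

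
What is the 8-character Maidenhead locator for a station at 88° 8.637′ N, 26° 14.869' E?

KR38cd94

Shift to the Maidenhead origin (180°W, 90°S): lon 206.24782, lat 178.14395.
Field: lon ⌊206.24782/20⌋ = 10 → K; lat ⌊178.14395/10⌋ = 17 → R.
Square: lon ⌊6.24782/2⌋ = 3; lat ⌊8.14395/1⌋ = 8.
Subsquare: lon ⌊0.24782/0.0833333⌋ = 2 → c; lat ⌊0.14395/0.0416667⌋ = 3 → d.
Extended square: lon ⌊0.08115/0.00833333⌋ = 9; lat ⌊0.01895/0.00416667⌋ = 4.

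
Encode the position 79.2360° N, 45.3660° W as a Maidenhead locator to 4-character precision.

Add 180° to longitude and 90° to latitude: 134.63, 169.24.
Field: 134.63/20 → 6 → G, 169.24/10 → 16 → Q; chars GQ.
Square: 14.63/2 → 7, 9.24/1 → 9; chars 79.

GQ79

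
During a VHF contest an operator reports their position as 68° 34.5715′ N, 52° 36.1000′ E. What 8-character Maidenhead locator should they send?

Offset from 180°W / 90°S: lon 232.60167°, lat 158.57619°.
Field (20°×10°, letters A–R): lon ⌊232.60167/20⌋ = 11 → L; lat ⌊158.57619/10⌋ = 15 → P.
Square (2°×1°, digits 0–9): lon ⌊12.60167/2⌋ = 6; lat ⌊8.57619/1⌋ = 8.
Subsquare (5′×2.5′, letters a–x): lon ⌊0.60167/0.0833333⌋ = 7 → h; lat ⌊0.57619/0.0416667⌋ = 13 → n.
Extended square (30″×15″, digits 0–9): lon ⌊0.01833/0.00833333⌋ = 2; lat ⌊0.03452/0.00416667⌋ = 8.

LP68hn28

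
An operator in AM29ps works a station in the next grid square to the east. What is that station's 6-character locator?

AM29qs

Longitude subsquare p = 15; +1 → 16 = q.
The latitude characters are unchanged.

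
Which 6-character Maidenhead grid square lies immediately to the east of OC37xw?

OC47aw

Longitude subsquare x = 23; +1 → 24, wraps to 0 = a, carry into square.
Longitude square 3; +1 → 4.
The latitude characters are unchanged.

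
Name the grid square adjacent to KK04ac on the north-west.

JK94xd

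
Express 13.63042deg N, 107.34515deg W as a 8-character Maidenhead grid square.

Add 180° to longitude and 90° to latitude: 72.65485, 103.63042.
Field: lon ⌊72.65485/20⌋ = 3 → D; lat ⌊103.63042/10⌋ = 10 → K.
Square: lon ⌊12.65485/2⌋ = 6; lat ⌊3.63042/1⌋ = 3.
Subsquare: lon ⌊0.65485/0.0833333⌋ = 7 → h; lat ⌊0.63042/0.0416667⌋ = 15 → p.
Extended square: lon ⌊0.07152/0.00833333⌋ = 8; lat ⌊0.00542/0.00416667⌋ = 1.

DK63hp81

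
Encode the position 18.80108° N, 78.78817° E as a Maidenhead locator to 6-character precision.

MK98jt

Add 180° to longitude and 90° to latitude: 258.7882, 108.8011.
Field (20°×10°, letters A–R): 258.7882/20 → 12 → M, 108.8011/10 → 10 → K; chars MK.
Square (2°×1°, digits 0–9): 18.7882/2 → 9, 8.8011/1 → 8; chars 98.
Subsquare (5′×2.5′, letters a–x): 0.7882/0.0833333 → 9 → j, 0.8011/0.0416667 → 19 → t; chars jt.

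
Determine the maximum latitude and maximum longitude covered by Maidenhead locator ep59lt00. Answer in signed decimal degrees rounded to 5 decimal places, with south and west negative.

Field E=4, P=15: +4·20° lon, +15·10° lat → SW at lon -100°, lat 60°.
Square 5, 9: +5·2° lon, +9·1° lat → SW at lon -90°, lat 69°.
Subsquare l=11, t=19: +11·0.0833333° lon, +19·0.0416667° lat → SW at lon -89.0833°, lat 69.7917°.
Extended square 0, 0: +0·0.00833333° lon, +0·0.00416667° lat → SW at lon -89.0833°, lat 69.7917°.
Cell spans 0.00833333° lon × 0.00416667° lat. NE corner is SW corner plus one full cell.
latitude 69.79583, longitude -89.07500.

69.79583, -89.07500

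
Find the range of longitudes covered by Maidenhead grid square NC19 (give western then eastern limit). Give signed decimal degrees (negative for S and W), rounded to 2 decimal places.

82.00, 84.00

Field N=13, C=2: +13·20° lon, +2·10° lat → SW at lon 80°, lat -70°.
Square 1, 9: +1·2° lon, +9·1° lat → SW at lon 82°, lat -61°.
Cell spans 2° lon × 1° lat.
west 82.00, east 84.00.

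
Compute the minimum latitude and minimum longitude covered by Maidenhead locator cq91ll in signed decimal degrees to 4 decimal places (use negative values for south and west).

71.4583, -121.0833

Field C=2, Q=16: +2·20° lon, +16·10° lat → SW at lon -140°, lat 70°.
Square 9, 1: +9·2° lon, +1·1° lat → SW at lon -122°, lat 71°.
Subsquare l=11, l=11: +11·0.0833333° lon, +11·0.0416667° lat → SW at lon -121.083°, lat 71.4583°.
latitude 71.4583, longitude -121.0833.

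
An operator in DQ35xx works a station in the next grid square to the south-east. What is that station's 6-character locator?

DQ45aw

Longitude subsquare x = 23; +1 → 24, wraps to 0 = a, carry into square.
Longitude square 3; +1 → 4.
Latitude subsquare x = 23; −1 → 22 = w.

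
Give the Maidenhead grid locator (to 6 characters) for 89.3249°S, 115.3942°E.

Offset from 180°W / 90°S: lon 295.3942°, lat 0.6751°.
Field: lon ⌊295.3942/20⌋ = 14 → O; lat ⌊0.6751/10⌋ = 0 → A.
Square: lon ⌊15.3942/2⌋ = 7; lat ⌊0.6751/1⌋ = 0.
Subsquare: lon ⌊1.3942/0.0833333⌋ = 16 → q; lat ⌊0.6751/0.0416667⌋ = 16 → q.

OA70qq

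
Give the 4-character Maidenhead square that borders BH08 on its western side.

Longitude square 0; −1 → -1, wraps to 9, carry into field.
Longitude field B = 1; −1 → 0 = A.
The latitude characters are unchanged.

AH98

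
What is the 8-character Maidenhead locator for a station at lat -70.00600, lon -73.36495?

FB39hx68

Offset from 180°W / 90°S: lon 106.63505°, lat 19.99400°.
Field: 106.63505/20 → 5 → F, 19.99400/10 → 1 → B; chars FB.
Square: 6.63505/2 → 3, 9.99400/1 → 9; chars 39.
Subsquare: 0.63505/0.0833333 → 7 → h, 0.99400/0.0416667 → 23 → x; chars hx.
Extended square: 0.05172/0.00833333 → 6, 0.03567/0.00416667 → 8; chars 68.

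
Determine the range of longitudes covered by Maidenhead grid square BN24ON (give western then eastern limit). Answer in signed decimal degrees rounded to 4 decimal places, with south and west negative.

-154.8333, -154.7500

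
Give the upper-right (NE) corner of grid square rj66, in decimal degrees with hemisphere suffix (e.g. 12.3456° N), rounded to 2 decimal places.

Field R=17, J=9: +17·20° lon, +9·10° lat → SW at lon 160°, lat 0°.
Square 6, 6: +6·2° lon, +6·1° lat → SW at lon 172°, lat 6°.
Cell spans 2° lon × 1° lat. NE corner is SW corner plus one full cell.
latitude 7.00° N, longitude 174.00° E.

7.00° N, 174.00° E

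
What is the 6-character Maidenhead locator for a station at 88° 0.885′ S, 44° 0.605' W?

Shift to the Maidenhead origin (180°W, 90°S): lon 135.9899, lat 1.9852.
Field: lon ⌊135.9899/20⌋ = 6 → G; lat ⌊1.9852/10⌋ = 0 → A.
Square: lon ⌊15.9899/2⌋ = 7; lat ⌊1.9852/1⌋ = 1.
Subsquare: lon ⌊1.9899/0.0833333⌋ = 23 → x; lat ⌊0.9852/0.0416667⌋ = 23 → x.

GA71xx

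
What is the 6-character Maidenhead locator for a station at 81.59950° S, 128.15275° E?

Shift to the Maidenhead origin (180°W, 90°S): lon 308.1527, lat 8.4005.
Field: lon ⌊308.1527/20⌋ = 15 → P; lat ⌊8.4005/10⌋ = 0 → A.
Square: lon ⌊8.1527/2⌋ = 4; lat ⌊8.4005/1⌋ = 8.
Subsquare: lon ⌊0.1527/0.0833333⌋ = 1 → b; lat ⌊0.4005/0.0416667⌋ = 9 → j.

PA48bj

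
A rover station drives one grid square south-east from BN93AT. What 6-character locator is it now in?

BN93bs

Longitude subsquare a = 0; +1 → 1 = b.
Latitude subsquare t = 19; −1 → 18 = s.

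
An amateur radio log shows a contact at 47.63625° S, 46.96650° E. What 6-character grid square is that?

LE32li

Shift to the Maidenhead origin (180°W, 90°S): lon 226.9665, lat 42.3638.
Field: 226.9665/20 → 11 → L, 42.3638/10 → 4 → E; chars LE.
Square: 6.9665/2 → 3, 2.3638/1 → 2; chars 32.
Subsquare: 0.9665/0.0833333 → 11 → l, 0.3638/0.0416667 → 8 → i; chars li.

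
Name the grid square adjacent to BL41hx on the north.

BL42ha

Latitude subsquare x = 23; +1 → 24, wraps to 0 = a, carry into square.
Latitude square 1; +1 → 2.
The longitude characters are unchanged.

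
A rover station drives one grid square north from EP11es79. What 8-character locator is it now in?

Latitude extended square 9; +1 → 10, wraps to 0, carry into subsquare.
Latitude subsquare s = 18; +1 → 19 = t.
The longitude characters are unchanged.

EP11et70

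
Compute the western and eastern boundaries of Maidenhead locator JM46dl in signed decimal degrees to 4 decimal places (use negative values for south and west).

Field J=9, M=12: +9·20° lon, +12·10° lat → SW at lon 0°, lat 30°.
Square 4, 6: +4·2° lon, +6·1° lat → SW at lon 8°, lat 36°.
Subsquare d=3, l=11: +3·0.0833333° lon, +11·0.0416667° lat → SW at lon 8.25°, lat 36.4583°.
Cell spans 0.0833333° lon × 0.0416667° lat.
west 8.2500, east 8.3333.

8.2500, 8.3333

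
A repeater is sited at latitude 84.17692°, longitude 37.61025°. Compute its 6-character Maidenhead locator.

KR84te

Offset from 180°W / 90°S: lon 217.6103°, lat 174.1769°.
Field: lon ⌊217.6103/20⌋ = 10 → K; lat ⌊174.1769/10⌋ = 17 → R.
Square: lon ⌊17.6103/2⌋ = 8; lat ⌊4.1769/1⌋ = 4.
Subsquare: lon ⌊1.6103/0.0833333⌋ = 19 → t; lat ⌊0.1769/0.0416667⌋ = 4 → e.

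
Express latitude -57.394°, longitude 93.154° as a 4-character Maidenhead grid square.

ND62

Offset from 180°W / 90°S: lon 273.15°, lat 32.61°.
Field (20°×10°, letters A–R): lon ⌊273.15/20⌋ = 13 → N; lat ⌊32.61/10⌋ = 3 → D.
Square (2°×1°, digits 0–9): lon ⌊13.15/2⌋ = 6; lat ⌊2.61/1⌋ = 2.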